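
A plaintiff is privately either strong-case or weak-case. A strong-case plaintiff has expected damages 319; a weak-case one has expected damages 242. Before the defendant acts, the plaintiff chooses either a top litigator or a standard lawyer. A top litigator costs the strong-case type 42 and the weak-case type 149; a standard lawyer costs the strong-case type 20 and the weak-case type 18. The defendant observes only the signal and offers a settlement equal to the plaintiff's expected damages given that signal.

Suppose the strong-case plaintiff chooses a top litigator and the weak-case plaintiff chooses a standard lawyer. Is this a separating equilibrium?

If types separate, top litigator earns payment 319 and standard lawyer earns 242.
Strong-case: top litigator gives 319 − 42 = 277; standard lawyer gives 242 − 20 = 222. No deviation. ✓
Weak-case: standard lawyer gives 242 − 18 = 224; top litigator gives 319 − 149 = 170. No deviation. ✓
Both incentive constraints hold.

Yes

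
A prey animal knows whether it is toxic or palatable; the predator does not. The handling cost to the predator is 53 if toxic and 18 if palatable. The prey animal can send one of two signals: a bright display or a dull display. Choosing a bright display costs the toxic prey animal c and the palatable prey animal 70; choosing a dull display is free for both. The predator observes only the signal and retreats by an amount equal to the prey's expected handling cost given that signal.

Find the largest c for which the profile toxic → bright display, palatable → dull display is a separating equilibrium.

Under separation: bright display → toxic (pays 53); dull display → palatable (pays 18).
Palatable: 18 − 0 = 18 ≥ 53 − 70 = -17. Holds regardless of c. ✓
Toxic: 53 − c ≥ 18 − 0, so c ≤ 53 − 18 = 35.

35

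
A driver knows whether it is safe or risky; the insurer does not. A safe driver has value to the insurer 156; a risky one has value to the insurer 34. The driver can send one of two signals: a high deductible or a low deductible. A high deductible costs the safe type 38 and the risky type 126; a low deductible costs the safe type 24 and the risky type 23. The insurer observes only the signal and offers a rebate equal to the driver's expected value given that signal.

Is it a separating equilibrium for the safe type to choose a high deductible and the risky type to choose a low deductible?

If types separate, high deductible earns payment 156 and low deductible earns 34.
Safe: high deductible gives 156 − 38 = 118; low deductible gives 34 − 24 = 10. No deviation. ✓
Risky: low deductible gives 34 − 23 = 11; high deductible gives 156 − 126 = 30. Would deviate. ✗

No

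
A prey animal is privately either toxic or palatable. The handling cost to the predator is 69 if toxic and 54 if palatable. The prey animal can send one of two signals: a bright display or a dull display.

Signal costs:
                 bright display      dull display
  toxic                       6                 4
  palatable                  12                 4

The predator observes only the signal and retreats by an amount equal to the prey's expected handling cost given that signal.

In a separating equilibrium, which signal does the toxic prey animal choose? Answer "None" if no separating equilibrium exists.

Try toxic → bright display, palatable → dull display:
  Under separation the predator infers type exactly: bright display → toxic (pays 69), dull display → palatable (pays 54).
  Toxic: bright display gives 69 − 6 = 63; dull display gives 54 − 4 = 50. No deviation. ✓
  Palatable: dull display gives 54 − 4 = 50; bright display gives 69 − 12 = 57. Would deviate. ✗
Try toxic → dull display, palatable → bright display:
  Under separation the predator infers type exactly: dull display → toxic (pays 69), bright display → palatable (pays 54).
  Toxic: dull display gives 69 − 4 = 65; bright display gives 54 − 6 = 48. No deviation. ✓
  Palatable: bright display gives 54 − 12 = 42; dull display gives 69 − 4 = 65. Would deviate. ✗
Neither assignment is incentive-compatible.

None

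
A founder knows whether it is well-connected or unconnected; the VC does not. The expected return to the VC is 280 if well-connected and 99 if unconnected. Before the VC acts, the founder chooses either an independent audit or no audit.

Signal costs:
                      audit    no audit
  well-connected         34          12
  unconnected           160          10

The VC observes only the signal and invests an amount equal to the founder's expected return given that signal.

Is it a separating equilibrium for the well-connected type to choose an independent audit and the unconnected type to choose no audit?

If types separate, audit earns payment 280 and no audit earns 99.
Well-connected: audit gives 280 − 34 = 246; no audit gives 99 − 12 = 87. No deviation. ✓
Unconnected: no audit gives 99 − 10 = 89; audit gives 280 − 160 = 120. Would deviate. ✗

No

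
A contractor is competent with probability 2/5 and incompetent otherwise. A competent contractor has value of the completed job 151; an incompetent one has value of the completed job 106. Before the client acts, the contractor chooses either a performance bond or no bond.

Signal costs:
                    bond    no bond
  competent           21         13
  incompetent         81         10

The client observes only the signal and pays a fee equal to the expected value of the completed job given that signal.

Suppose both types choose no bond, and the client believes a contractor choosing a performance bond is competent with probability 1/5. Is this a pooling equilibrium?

At the pooled signal (no bond) the client holds the prior 2/5 and pays 2/5·151 + 3/5·106 = 124. Off-path (bond) belief 1/5 gives 1/5·151 + 4/5·106 = 115.
Competent: no bond gives 124 − 13 = 111; bond gives 115 − 21 = 94. Stays. ✓
Incompetent: no bond gives 124 − 10 = 114; bond gives 115 − 81 = 34. Stays. ✓

Yes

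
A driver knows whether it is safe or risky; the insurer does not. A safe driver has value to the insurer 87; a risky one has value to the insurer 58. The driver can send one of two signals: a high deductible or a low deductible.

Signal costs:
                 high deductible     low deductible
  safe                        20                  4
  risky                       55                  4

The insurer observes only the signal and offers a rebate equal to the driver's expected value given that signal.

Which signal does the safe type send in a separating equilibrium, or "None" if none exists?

high deductible

Try safe → high deductible, risky → low deductible:
  Under separation the insurer infers type exactly: high deductible → safe (pays 87), low deductible → risky (pays 58).
  Safe: high deductible gives 87 − 20 = 67; low deductible gives 58 − 4 = 54. No deviation. ✓
  Risky: low deductible gives 58 − 4 = 54; high deductible gives 87 − 55 = 32. No deviation. ✓
Both hold — the safe type sends high deductible.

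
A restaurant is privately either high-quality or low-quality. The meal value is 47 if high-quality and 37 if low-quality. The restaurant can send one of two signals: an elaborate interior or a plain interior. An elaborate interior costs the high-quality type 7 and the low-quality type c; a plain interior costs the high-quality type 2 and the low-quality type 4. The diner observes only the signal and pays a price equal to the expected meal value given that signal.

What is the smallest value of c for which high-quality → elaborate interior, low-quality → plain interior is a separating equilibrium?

Under separation: elaborate interior → high-quality (pays 47); plain interior → low-quality (pays 37).
High-quality: 47 − 7 = 40 ≥ 37 − 2 = 35. Holds regardless of c. ✓
Low-quality: 37 − 4 ≥ 47 − c, so c ≥ 47 − 33 = 14.

14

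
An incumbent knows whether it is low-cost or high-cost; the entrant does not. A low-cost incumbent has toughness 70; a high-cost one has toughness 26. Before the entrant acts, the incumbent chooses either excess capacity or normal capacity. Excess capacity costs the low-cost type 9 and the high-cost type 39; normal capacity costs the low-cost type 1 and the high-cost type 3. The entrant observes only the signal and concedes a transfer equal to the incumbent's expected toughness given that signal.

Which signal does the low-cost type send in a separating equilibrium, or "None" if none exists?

None

Try low-cost → excess capacity, high-cost → normal capacity:
  If types separate, excess capacity earns payment 70 and normal capacity earns 26.
  Low-cost: excess capacity gives 70 − 9 = 61; normal capacity gives 26 − 1 = 25. No deviation. ✓
  High-cost: normal capacity gives 26 − 3 = 23; excess capacity gives 70 − 39 = 31. Would deviate. ✗
Try low-cost → normal capacity, high-cost → excess capacity:
  If types separate, normal capacity earns payment 70 and excess capacity earns 26.
  Low-cost: normal capacity gives 70 − 1 = 69; excess capacity gives 26 − 9 = 17. No deviation. ✓
  High-cost: excess capacity gives 26 − 39 = -13; normal capacity gives 70 − 3 = 67. Would deviate. ✗
Neither assignment is incentive-compatible.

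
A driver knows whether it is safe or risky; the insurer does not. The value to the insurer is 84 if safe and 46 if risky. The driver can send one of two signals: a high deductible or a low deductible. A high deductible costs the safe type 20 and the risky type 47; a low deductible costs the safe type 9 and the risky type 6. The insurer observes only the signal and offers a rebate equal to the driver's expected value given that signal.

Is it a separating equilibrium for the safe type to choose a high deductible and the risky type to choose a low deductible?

Yes

If types separate, high deductible earns payment 84 and low deductible earns 46.
Safe: high deductible gives 84 − 20 = 64; low deductible gives 46 − 9 = 37. No deviation. ✓
Risky: low deductible gives 46 − 6 = 40; high deductible gives 84 − 47 = 37. No deviation. ✓
Neither type gains from mimicking the other.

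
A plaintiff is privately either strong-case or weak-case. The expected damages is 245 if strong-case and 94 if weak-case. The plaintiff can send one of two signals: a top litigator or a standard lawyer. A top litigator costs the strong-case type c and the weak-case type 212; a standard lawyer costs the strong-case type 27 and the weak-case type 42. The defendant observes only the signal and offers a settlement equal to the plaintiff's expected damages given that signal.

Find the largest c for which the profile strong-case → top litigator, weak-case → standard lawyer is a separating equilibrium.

Under separation: top litigator → strong-case (pays 245); standard lawyer → weak-case (pays 94).
Weak-case: 94 − 42 = 52 ≥ 245 − 212 = 33. Holds regardless of c. ✓
Strong-case: 245 − c ≥ 94 − 27, so c ≤ 245 − 67 = 178.

178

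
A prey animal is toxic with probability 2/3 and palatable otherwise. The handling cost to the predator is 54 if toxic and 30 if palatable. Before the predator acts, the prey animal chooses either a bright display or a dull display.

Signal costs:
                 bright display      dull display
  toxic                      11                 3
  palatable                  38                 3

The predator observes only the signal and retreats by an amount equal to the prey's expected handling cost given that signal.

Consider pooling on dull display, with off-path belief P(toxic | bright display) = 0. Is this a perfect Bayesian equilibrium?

On the equilibrium path (dull display) the predator holds the prior 2/3 and pays 2/3·54 + 1/3·30 = 46. Off-path (bright display) belief 0 gives 0·54 + 1·30 = 30.
Toxic: dull display gives 46 − 3 = 43; bright display gives 30 − 11 = 19. Stays. ✓
Palatable: dull display gives 46 − 3 = 43; bright display gives 30 − 38 = -8. Stays. ✓
Beliefs are Bayes-consistent on-path and both types best-respond.

Yes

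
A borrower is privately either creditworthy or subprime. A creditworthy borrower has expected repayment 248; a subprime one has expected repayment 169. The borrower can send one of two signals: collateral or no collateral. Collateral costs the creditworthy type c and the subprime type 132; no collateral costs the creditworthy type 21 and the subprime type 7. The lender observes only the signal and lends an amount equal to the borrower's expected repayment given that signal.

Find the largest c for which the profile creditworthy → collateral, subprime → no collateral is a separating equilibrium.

100

Under separation: collateral → creditworthy (pays 248); no collateral → subprime (pays 169).
Subprime: 169 − 7 = 162 ≥ 248 − 132 = 116. Holds regardless of c. ✓
Creditworthy: 248 − c ≥ 169 − 21, so c ≤ 248 − 148 = 100.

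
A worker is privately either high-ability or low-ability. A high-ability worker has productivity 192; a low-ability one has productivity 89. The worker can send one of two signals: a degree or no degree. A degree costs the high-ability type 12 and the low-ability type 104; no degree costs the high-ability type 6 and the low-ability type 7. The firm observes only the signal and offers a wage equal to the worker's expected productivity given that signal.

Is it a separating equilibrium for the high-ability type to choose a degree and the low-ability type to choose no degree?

No

If types separate, degree earns payment 192 and no degree earns 89.
High-ability: degree gives 192 − 12 = 180; no degree gives 89 − 6 = 83. No deviation. ✓
Low-ability: no degree gives 89 − 7 = 82; degree gives 192 − 104 = 88. Would deviate. ✗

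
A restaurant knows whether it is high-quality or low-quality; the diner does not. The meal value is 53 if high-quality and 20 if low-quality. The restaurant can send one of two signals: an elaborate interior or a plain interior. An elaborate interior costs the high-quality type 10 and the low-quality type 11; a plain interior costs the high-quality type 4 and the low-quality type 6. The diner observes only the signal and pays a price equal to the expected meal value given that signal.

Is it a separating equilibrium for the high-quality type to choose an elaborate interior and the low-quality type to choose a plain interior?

No

If types separate, elaborate interior earns payment 53 and plain interior earns 20.
High-quality: elaborate interior gives 53 − 10 = 43; plain interior gives 20 − 4 = 16. No deviation. ✓
Low-quality: plain interior gives 20 − 6 = 14; elaborate interior gives 53 − 11 = 42. Would deviate. ✗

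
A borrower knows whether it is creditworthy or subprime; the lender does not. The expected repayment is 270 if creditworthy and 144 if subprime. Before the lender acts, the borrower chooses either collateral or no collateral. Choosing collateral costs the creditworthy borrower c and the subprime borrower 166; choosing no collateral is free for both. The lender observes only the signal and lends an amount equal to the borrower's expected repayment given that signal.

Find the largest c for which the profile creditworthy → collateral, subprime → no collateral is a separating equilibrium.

126

Under separation: collateral → creditworthy (pays 270); no collateral → subprime (pays 144).
Subprime: 144 − 0 = 144 ≥ 270 − 166 = 104. Holds regardless of c. ✓
Creditworthy: 270 − c ≥ 144 − 0, so c ≤ 270 − 144 = 126.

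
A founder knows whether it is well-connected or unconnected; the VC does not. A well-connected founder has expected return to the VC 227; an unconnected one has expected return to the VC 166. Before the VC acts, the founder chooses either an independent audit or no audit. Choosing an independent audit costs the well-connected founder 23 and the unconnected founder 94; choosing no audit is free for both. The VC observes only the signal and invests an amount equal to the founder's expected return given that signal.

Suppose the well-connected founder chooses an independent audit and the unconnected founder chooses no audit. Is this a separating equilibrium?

Yes

If types separate, audit earns payment 227 and no audit earns 166.
Well-connected: audit gives 227 − 23 = 204; no audit gives 166 − 0 = 166. No deviation. ✓
Unconnected: no audit gives 166 − 0 = 166; audit gives 227 − 94 = 133. No deviation. ✓
Both incentive constraints hold.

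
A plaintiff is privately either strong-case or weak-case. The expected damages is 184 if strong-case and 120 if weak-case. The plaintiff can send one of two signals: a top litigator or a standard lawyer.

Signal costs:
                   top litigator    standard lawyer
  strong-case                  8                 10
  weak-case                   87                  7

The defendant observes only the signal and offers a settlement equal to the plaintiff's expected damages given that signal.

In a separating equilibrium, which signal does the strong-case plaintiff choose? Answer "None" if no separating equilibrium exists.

top litigator

Try strong-case → top litigator, weak-case → standard lawyer:
  Under separation the defendant infers type exactly: top litigator → strong-case (pays 184), standard lawyer → weak-case (pays 120).
  Strong-case: top litigator gives 184 − 8 = 176; standard lawyer gives 120 − 10 = 110. No deviation. ✓
  Weak-case: standard lawyer gives 120 − 7 = 113; top litigator gives 184 − 87 = 97. No deviation. ✓
Both hold — the strong-case type sends top litigator.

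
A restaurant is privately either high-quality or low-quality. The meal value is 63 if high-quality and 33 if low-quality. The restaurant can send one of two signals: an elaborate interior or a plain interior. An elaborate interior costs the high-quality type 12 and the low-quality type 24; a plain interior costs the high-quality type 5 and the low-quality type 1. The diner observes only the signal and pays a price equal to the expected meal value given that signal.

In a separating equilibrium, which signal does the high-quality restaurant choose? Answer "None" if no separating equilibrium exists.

None

Try high-quality → elaborate interior, low-quality → plain interior:
  If types separate, elaborate interior earns payment 63 and plain interior earns 33.
  High-quality: elaborate interior gives 63 − 12 = 51; plain interior gives 33 − 5 = 28. No deviation. ✓
  Low-quality: plain interior gives 33 − 1 = 32; elaborate interior gives 63 − 24 = 39. Would deviate. ✗
Try high-quality → plain interior, low-quality → elaborate interior:
  If types separate, plain interior earns payment 63 and elaborate interior earns 33.
  High-quality: plain interior gives 63 − 5 = 58; elaborate interior gives 33 − 12 = 21. No deviation. ✓
  Low-quality: elaborate interior gives 33 − 24 = 9; plain interior gives 63 − 1 = 62. Would deviate. ✗
Neither assignment is incentive-compatible.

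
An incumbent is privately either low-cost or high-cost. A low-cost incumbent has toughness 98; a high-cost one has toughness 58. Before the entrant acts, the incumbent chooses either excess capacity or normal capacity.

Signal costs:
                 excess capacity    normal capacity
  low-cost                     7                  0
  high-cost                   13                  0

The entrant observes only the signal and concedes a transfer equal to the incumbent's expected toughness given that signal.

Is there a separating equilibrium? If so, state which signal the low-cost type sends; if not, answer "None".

None

Try low-cost → excess capacity, high-cost → normal capacity:
  If types separate, excess capacity earns payment 98 and normal capacity earns 58.
  Low-cost: excess capacity gives 98 − 7 = 91; normal capacity gives 58 − 0 = 58. No deviation. ✓
  High-cost: normal capacity gives 58 − 0 = 58; excess capacity gives 98 − 13 = 85. Would deviate. ✗
Try low-cost → normal capacity, high-cost → excess capacity:
  If types separate, normal capacity earns payment 98 and excess capacity earns 58.
  Low-cost: normal capacity gives 98 − 0 = 98; excess capacity gives 58 − 7 = 51. No deviation. ✓
  High-cost: excess capacity gives 58 − 13 = 45; normal capacity gives 98 − 0 = 98. Would deviate. ✗
Neither assignment is incentive-compatible.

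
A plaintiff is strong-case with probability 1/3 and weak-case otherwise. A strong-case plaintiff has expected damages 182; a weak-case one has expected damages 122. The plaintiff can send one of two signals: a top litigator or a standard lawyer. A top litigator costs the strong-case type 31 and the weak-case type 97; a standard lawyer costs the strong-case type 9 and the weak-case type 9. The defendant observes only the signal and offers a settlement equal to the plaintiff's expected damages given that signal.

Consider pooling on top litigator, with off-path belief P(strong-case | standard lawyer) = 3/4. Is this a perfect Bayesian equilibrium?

No

At the pooled signal (top litigator) the defendant holds the prior 1/3 and pays 1/3·182 + 2/3·122 = 142. Off-path (standard lawyer) belief 3/4 gives 3/4·182 + 1/4·122 = 167.
Strong-case: top litigator gives 142 − 31 = 111; standard lawyer gives 167 − 9 = 158. Deviates. ✗
Weak-case: top litigator gives 142 − 97 = 45; standard lawyer gives 167 − 9 = 158. Deviates. ✗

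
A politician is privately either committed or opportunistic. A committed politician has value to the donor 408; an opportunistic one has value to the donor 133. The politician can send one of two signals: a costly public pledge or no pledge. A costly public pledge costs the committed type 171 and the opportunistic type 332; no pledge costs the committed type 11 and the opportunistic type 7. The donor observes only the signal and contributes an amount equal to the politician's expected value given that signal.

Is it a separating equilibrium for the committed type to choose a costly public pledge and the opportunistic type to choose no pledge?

If types separate, pledge earns payment 408 and no pledge earns 133.
Committed: pledge gives 408 − 171 = 237; no pledge gives 133 − 11 = 122. No deviation. ✓
Opportunistic: no pledge gives 133 − 7 = 126; pledge gives 408 − 332 = 76. No deviation. ✓
Neither type gains from mimicking the other.

Yes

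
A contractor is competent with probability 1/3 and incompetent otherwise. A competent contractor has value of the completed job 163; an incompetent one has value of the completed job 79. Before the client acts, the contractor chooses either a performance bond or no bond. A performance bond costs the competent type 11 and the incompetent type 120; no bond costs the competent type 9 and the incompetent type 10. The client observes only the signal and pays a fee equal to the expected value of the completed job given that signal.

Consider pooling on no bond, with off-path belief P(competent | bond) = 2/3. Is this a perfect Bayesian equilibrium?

At the pooled signal (no bond) the client holds the prior 1/3 and pays 1/3·163 + 2/3·79 = 107. Off-path (bond) belief 2/3 gives 2/3·163 + 1/3·79 = 135.
Competent: no bond gives 107 − 9 = 98; bond gives 135 − 11 = 124. Deviates. ✗
Incompetent: no bond gives 107 − 10 = 97; bond gives 135 − 120 = 15. Stays. ✓

No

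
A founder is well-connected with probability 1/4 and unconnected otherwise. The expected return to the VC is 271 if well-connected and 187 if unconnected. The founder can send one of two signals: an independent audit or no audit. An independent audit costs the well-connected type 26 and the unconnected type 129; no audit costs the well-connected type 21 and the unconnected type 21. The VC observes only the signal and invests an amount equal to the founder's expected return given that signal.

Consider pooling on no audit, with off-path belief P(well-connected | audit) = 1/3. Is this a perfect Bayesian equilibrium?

At the pooled signal (no audit) the VC holds the prior 1/4 and pays 1/4·271 + 3/4·187 = 208. Off-path (audit) belief 1/3 gives 1/3·271 + 2/3·187 = 215.
Well-connected: no audit gives 208 − 21 = 187; audit gives 215 − 26 = 189. Deviates. ✗
Unconnected: no audit gives 208 − 21 = 187; audit gives 215 − 129 = 86. Stays. ✓

No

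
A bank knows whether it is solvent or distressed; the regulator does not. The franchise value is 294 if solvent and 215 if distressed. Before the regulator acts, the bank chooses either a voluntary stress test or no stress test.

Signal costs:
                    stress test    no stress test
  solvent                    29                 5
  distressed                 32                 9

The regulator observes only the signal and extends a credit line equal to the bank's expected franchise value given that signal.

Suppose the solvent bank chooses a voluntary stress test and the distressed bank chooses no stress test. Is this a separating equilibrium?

If types separate, stress test earns payment 294 and no stress test earns 215.
Solvent: stress test gives 294 − 29 = 265; no stress test gives 215 − 5 = 210. No deviation. ✓
Distressed: no stress test gives 215 − 9 = 206; stress test gives 294 − 32 = 262. Would deviate. ✗

No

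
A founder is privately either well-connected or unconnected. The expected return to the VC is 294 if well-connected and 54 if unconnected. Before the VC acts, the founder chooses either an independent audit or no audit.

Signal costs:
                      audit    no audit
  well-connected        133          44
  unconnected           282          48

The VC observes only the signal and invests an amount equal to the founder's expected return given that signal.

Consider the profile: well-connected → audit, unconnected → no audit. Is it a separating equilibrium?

Under separation the VC infers type exactly: audit → well-connected (pays 294), no audit → unconnected (pays 54).
Well-connected: audit gives 294 − 133 = 161; no audit gives 54 − 44 = 10. No deviation. ✓
Unconnected: no audit gives 54 − 48 = 6; audit gives 294 − 282 = 12. Would deviate. ✗

No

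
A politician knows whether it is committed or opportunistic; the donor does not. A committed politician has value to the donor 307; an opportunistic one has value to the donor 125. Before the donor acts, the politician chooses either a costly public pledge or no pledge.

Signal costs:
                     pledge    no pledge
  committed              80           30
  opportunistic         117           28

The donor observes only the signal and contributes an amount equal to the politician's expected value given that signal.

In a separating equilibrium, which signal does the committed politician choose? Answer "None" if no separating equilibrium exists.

None

Try committed → pledge, opportunistic → no pledge:
  If types separate, pledge earns payment 307 and no pledge earns 125.
  Committed: pledge gives 307 − 80 = 227; no pledge gives 125 − 30 = 95. No deviation. ✓
  Opportunistic: no pledge gives 125 − 28 = 97; pledge gives 307 − 117 = 190. Would deviate. ✗
Try committed → no pledge, opportunistic → pledge:
  If types separate, no pledge earns payment 307 and pledge earns 125.
  Committed: no pledge gives 307 − 30 = 277; pledge gives 125 − 80 = 45. No deviation. ✓
  Opportunistic: pledge gives 125 − 117 = 8; no pledge gives 307 − 28 = 279. Would deviate. ✗
Neither assignment is incentive-compatible.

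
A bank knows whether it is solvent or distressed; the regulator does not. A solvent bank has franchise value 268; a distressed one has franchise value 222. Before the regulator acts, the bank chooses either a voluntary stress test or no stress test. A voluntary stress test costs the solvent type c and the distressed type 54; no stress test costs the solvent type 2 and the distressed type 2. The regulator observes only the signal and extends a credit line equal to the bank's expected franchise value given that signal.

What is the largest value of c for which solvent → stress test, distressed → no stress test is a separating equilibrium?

48

Under separation: stress test → solvent (pays 268); no stress test → distressed (pays 222).
Distressed: 222 − 2 = 220 ≥ 268 − 54 = 214. Holds regardless of c. ✓
Solvent: 268 − c ≥ 222 − 2, so c ≤ 268 − 220 = 48.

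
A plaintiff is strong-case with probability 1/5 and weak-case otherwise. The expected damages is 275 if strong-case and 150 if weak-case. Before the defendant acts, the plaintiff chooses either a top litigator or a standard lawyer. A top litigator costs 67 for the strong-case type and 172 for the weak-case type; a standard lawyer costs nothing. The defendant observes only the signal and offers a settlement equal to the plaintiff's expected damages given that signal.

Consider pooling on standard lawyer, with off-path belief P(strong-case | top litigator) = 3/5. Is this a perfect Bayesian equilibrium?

Yes

On the equilibrium path (standard lawyer) the defendant holds the prior 1/5 and pays 1/5·275 + 4/5·150 = 175. Off-path (top litigator) belief 3/5 gives 3/5·275 + 2/5·150 = 225.
Strong-case: standard lawyer gives 175 − 0 = 175; top litigator gives 225 − 67 = 158. Stays. ✓
Weak-case: standard lawyer gives 175 − 0 = 175; top litigator gives 225 − 172 = 53. Stays. ✓
Beliefs are Bayes-consistent on-path and both types best-respond.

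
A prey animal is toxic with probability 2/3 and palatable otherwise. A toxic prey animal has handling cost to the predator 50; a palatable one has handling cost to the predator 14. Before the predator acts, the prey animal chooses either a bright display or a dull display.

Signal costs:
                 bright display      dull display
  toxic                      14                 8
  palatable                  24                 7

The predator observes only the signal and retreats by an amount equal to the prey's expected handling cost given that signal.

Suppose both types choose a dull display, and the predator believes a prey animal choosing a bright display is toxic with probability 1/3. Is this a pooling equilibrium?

At the pooled signal (dull display) the predator holds the prior 2/3 and pays 2/3·50 + 1/3·14 = 38. Off-path (bright display) belief 1/3 gives 1/3·50 + 2/3·14 = 26.
Toxic: dull display gives 38 − 8 = 30; bright display gives 26 − 14 = 12. Stays. ✓
Palatable: dull display gives 38 − 7 = 31; bright display gives 26 − 24 = 2. Stays. ✓

Yes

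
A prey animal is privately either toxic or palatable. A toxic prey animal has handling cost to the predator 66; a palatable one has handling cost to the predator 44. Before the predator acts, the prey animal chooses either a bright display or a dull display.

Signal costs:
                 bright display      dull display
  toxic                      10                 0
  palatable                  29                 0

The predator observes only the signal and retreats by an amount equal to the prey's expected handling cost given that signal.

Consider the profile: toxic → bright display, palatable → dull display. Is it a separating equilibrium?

Under separation the predator infers type exactly: bright display → toxic (pays 66), dull display → palatable (pays 44).
Toxic: bright display gives 66 − 10 = 56; dull display gives 44 − 0 = 44. No deviation. ✓
Palatable: dull display gives 44 − 0 = 44; bright display gives 66 − 29 = 37. No deviation. ✓
Both incentive constraints hold.

Yes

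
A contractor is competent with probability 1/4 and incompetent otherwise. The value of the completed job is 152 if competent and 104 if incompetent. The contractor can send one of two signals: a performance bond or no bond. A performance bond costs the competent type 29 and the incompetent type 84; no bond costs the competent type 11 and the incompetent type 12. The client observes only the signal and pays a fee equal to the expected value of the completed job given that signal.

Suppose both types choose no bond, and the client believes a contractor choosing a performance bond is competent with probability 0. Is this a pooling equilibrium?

At the pooled signal (no bond) the client holds the prior 1/4 and pays 1/4·152 + 3/4·104 = 116. Off-path (bond) belief 0 gives 0·152 + 1·104 = 104.
Competent: no bond gives 116 − 11 = 105; bond gives 104 − 29 = 75. Stays. ✓
Incompetent: no bond gives 116 − 12 = 104; bond gives 104 − 84 = 20. Stays. ✓

Yes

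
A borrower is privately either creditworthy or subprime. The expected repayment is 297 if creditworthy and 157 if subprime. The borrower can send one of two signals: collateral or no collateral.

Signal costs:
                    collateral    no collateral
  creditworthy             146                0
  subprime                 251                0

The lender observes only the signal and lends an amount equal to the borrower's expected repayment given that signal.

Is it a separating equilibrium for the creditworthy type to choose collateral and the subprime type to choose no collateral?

No

If types separate, collateral earns payment 297 and no collateral earns 157.
Creditworthy: collateral gives 297 − 146 = 151; no collateral gives 157 − 0 = 157. Would deviate. ✗
Subprime: no collateral gives 157 − 0 = 157; collateral gives 297 − 251 = 46. No deviation. ✓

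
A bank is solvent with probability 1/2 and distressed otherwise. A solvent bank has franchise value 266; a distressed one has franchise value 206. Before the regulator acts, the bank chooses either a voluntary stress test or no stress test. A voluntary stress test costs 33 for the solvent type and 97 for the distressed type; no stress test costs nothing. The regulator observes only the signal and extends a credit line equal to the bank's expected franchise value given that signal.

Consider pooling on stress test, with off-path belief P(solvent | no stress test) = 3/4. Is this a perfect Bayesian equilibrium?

At the pooled signal (stress test) the regulator holds the prior 1/2 and pays 1/2·266 + 1/2·206 = 236. Off-path (no stress test) belief 3/4 gives 3/4·266 + 1/4·206 = 251.
Solvent: stress test gives 236 − 33 = 203; no stress test gives 251 − 0 = 251. Deviates. ✗
Distressed: stress test gives 236 − 97 = 139; no stress test gives 251 − 0 = 251. Deviates. ✗

No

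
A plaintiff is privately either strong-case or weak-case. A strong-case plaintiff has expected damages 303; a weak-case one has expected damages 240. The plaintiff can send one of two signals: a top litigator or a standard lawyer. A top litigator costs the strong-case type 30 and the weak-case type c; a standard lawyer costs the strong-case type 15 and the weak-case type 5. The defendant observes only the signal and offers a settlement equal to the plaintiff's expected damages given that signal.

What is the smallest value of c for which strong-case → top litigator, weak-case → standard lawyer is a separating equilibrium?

Under separation: top litigator → strong-case (pays 303); standard lawyer → weak-case (pays 240).
Strong-case: 303 − 30 = 273 ≥ 240 − 15 = 225. Holds regardless of c. ✓
Weak-case: 240 − 5 ≥ 303 − c, so c ≥ 303 − 235 = 68.

68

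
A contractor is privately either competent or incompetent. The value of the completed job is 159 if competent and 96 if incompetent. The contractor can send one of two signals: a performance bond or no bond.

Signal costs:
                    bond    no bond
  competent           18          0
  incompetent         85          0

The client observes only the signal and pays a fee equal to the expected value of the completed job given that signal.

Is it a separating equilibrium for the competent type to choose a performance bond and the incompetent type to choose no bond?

Under separation the client infers type exactly: bond → competent (pays 159), no bond → incompetent (pays 96).
Competent: bond gives 159 − 18 = 141; no bond gives 96 − 0 = 96. No deviation. ✓
Incompetent: no bond gives 96 − 0 = 96; bond gives 159 − 85 = 74. No deviation. ✓
Both incentive constraints hold.

Yes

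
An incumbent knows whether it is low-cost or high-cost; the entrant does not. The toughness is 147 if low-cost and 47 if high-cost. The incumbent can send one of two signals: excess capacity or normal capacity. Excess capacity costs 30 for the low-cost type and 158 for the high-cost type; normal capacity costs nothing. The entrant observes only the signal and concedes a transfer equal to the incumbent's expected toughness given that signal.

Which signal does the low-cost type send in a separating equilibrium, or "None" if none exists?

Try low-cost → excess capacity, high-cost → normal capacity:
  Under separation the entrant infers type exactly: excess capacity → low-cost (pays 147), normal capacity → high-cost (pays 47).
  Low-cost: excess capacity gives 147 − 30 = 117; normal capacity gives 47 − 0 = 47. No deviation. ✓
  High-cost: normal capacity gives 47 − 0 = 47; excess capacity gives 147 − 158 = -11. No deviation. ✓
Both hold — the low-cost type sends excess capacity.

excess capacity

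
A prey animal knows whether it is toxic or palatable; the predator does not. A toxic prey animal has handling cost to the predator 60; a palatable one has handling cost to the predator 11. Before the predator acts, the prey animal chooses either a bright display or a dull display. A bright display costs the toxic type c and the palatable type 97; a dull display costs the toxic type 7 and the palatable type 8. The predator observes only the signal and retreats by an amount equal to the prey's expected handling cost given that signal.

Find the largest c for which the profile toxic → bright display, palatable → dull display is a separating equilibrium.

Under separation: bright display → toxic (pays 60); dull display → palatable (pays 11).
Palatable: 11 − 8 = 3 ≥ 60 − 97 = -37. Holds regardless of c. ✓
Toxic: 60 − c ≥ 11 − 7, so c ≤ 60 − 4 = 56.

56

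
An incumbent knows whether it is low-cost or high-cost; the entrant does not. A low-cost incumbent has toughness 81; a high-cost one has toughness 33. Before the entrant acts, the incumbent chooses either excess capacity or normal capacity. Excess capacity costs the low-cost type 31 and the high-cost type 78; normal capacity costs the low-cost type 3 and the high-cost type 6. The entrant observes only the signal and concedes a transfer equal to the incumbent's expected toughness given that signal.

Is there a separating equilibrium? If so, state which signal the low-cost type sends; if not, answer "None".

excess capacity

Try low-cost → excess capacity, high-cost → normal capacity:
  If types separate, excess capacity earns payment 81 and normal capacity earns 33.
  Low-cost: excess capacity gives 81 − 31 = 50; normal capacity gives 33 − 3 = 30. No deviation. ✓
  High-cost: normal capacity gives 33 − 6 = 27; excess capacity gives 81 − 78 = 3. No deviation. ✓
Both hold — the low-cost type sends excess capacity.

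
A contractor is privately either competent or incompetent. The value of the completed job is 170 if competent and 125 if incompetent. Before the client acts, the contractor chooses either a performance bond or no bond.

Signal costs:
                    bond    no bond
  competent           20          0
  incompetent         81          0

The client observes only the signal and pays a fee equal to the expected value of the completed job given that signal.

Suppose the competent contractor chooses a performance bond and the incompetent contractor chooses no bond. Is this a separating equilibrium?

Yes

Under separation the client infers type exactly: bond → competent (pays 170), no bond → incompetent (pays 125).
Competent: bond gives 170 − 20 = 150; no bond gives 125 − 0 = 125. No deviation. ✓
Incompetent: no bond gives 125 − 0 = 125; bond gives 170 − 81 = 89. No deviation. ✓
Neither type gains from mimicking the other.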